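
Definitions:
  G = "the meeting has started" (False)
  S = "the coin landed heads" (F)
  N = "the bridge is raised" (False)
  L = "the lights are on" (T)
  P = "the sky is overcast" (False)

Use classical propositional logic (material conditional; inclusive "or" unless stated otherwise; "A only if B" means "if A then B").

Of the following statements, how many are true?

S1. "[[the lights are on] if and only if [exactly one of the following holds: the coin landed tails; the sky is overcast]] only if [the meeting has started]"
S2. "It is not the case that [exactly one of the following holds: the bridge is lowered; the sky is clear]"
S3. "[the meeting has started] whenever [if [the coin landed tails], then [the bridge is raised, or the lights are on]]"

1

S1: This is (L <-> (~S xor P)) -> G.

~S = ~F = T
~S xor P = T xor F = T
L <-> (~S xor P) = T <-> T = T
(L <-> (~S xor P)) -> G = T -> F = F
So S1 is false.

S2: Formalization: ~(~N xor ~P)

~N = ~F = T
~P = ~F = T
~N xor ~P = T xor T = F
~(~N xor ~P) = ~F = T
So S2 is true.

S3: This is (~S -> (N | L)) -> G.

~S = ~F = T
N | L = F | T = T
~S -> (N | L) = T -> T = T
(~S -> (N | L)) -> G = T -> F = F
Thus S3 is false.

Count: 1.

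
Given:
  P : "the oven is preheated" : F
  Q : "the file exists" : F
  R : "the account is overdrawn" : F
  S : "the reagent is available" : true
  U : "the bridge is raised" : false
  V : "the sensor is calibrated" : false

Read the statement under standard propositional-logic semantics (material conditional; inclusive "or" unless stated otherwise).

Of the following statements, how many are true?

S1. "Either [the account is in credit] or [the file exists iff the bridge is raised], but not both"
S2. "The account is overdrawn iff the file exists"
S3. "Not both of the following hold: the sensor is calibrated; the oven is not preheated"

2

S1: Parsed as ~R xor (Q <-> U)

~R = ~F = T
Q <-> U = F <-> F = T
~R xor (Q <-> U) = T xor T = F
Thus S1 is false.

S2: This is R <-> Q.

R <-> Q = F <-> F = T
So S2 is true.

S3: In symbols: V nand ~P

~P = ~F = T
V nand ~P = F nand T = T
Hence S3 is true.

Count: 2.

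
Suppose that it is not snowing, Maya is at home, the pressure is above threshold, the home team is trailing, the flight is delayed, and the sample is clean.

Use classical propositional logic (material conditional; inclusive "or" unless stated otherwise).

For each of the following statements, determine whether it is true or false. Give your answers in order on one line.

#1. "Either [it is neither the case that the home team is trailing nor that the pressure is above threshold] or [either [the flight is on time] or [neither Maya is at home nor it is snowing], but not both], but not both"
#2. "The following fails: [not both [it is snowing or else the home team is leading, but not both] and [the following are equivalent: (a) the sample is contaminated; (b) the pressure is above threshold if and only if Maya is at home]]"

Let S = "the home team is leading" (F), R = "the pressure is above threshold" (T), U = "the flight is delayed" (T), Q = "Maya is at home" (T), P = "it is snowing" (F), V = "the sample is contaminated" (F).

#1: Parsed as (¬S ↓ R) ⊕ (¬U ⊕ (Q ↓ P))

¬S = ¬F = T
¬S ↓ R = T ↓ T = F
¬U = ¬T = F
Q ↓ P = T ↓ F = F
¬U ⊕ (Q ↓ P) = F ⊕ F = F
(¬S ↓ R) ⊕ (¬U ⊕ (Q ↓ P)) = F ⊕ F = F
Hence #1 is false.

#2: Parsed as ¬((P ⊕ S) ↑ (V ↔ (R ↔ Q)))

P ⊕ S = F ⊕ F = F
R ↔ Q = T ↔ T = T
V ↔ (R ↔ Q) = F ↔ T = F
(P ⊕ S) ↑ (V ↔ (R ↔ Q)) = F ↑ F = T
¬((P ⊕ S) ↑ (V ↔ (R ↔ Q))) = ¬T = F
Hence #2 is false.

#1 false / #2 false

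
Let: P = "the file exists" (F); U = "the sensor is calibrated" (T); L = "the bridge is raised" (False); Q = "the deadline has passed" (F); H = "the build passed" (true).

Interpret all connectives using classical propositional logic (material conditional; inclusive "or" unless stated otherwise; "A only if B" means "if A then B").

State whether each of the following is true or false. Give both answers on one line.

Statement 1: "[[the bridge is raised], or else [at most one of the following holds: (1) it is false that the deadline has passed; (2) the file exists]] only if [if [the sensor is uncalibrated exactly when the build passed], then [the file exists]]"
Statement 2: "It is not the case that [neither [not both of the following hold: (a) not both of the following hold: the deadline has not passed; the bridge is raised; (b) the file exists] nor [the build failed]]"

Statement 1: In symbols: (L ∨ (¬Q ↑ P)) → ((¬U ↔ H) → P)

¬Q = ¬F = T
¬Q ↑ P = T ↑ F = T
L ∨ (¬Q ↑ P) = F ∨ T = T
¬U = ¬T = F
¬U ↔ H = F ↔ T = F
(¬U ↔ H) → P = F → F = T
(L ∨ (¬Q ↑ P)) → ((¬U ↔ H) → P) = T → T = T
Hence Statement 1 is true.

Statement 2: Formalization: ¬(((¬Q ↑ L) ↑ P) ↓ ¬H)

¬Q = ¬F = T
¬Q ↑ L = T ↑ F = T
(¬Q ↑ L) ↑ P = T ↑ F = T
¬H = ¬T = F
((¬Q ↑ L) ↑ P) ↓ ¬H = T ↓ F = F
¬(((¬Q ↑ L) ↑ P) ↓ ¬H) = ¬F = T
Thus Statement 2 is true.

Statement 1 True, Statement 2 True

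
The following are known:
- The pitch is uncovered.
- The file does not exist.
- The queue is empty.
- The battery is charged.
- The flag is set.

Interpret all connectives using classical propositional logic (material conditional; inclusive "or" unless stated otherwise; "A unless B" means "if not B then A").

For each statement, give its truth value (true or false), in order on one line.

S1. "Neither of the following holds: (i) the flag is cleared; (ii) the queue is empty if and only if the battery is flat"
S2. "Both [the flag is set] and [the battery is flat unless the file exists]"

S1 true / S2 false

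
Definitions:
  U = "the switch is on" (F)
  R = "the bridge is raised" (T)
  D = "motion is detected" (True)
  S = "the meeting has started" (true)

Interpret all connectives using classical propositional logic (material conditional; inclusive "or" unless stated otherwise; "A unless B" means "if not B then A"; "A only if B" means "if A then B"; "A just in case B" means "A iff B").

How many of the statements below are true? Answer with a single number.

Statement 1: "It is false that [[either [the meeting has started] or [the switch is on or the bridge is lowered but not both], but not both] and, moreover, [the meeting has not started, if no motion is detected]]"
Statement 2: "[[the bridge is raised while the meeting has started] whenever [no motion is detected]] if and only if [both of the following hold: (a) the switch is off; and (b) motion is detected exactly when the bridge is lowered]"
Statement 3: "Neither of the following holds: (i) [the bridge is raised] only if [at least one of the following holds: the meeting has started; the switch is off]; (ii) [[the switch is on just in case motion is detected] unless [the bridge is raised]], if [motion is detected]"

Statement 1: This is not ((S xor (U xor not R)) and (not D -> not S)).

not R = not True = False
U xor not R = False xor False = False
S xor (U xor not R) = True xor False = True
not D = not True = False
not S = not True = False
not D -> not S = False -> False = True
(S xor (U xor not R)) and (not D -> not S) = True and True = True
not ((S xor (U xor not R)) and (not D -> not S)) = not True = False
Thus Statement 1 is false.

Statement 2: Formalization: (not D -> (R and S)) iff (not U and (D iff not R))

not D = not True = False
R and S = True and True = True
not D -> (R and S) = False -> True = True
not U = not False = True
not R = not True = False
D iff not R = True iff False = False
not U and (D iff not R) = True and False = False
(not D -> (R and S)) iff (not U and (D iff not R)) = True iff False = False
So Statement 2 is false.

Statement 3: Parsed as (R -> (S or not U)) nor (D -> ((U iff D) or R))

not U = not False = True
S or not U = True or True = True
R -> (S or not U) = True -> True = True
U iff D = False iff True = False
(U iff D) or R = False or True = True
D -> ((U iff D) or R) = True -> True = True
(R -> (S or not U)) nor (D -> ((U iff D) or R)) = True nor True = False
So Statement 3 is false.

0 of the 3 statements are true (none).

0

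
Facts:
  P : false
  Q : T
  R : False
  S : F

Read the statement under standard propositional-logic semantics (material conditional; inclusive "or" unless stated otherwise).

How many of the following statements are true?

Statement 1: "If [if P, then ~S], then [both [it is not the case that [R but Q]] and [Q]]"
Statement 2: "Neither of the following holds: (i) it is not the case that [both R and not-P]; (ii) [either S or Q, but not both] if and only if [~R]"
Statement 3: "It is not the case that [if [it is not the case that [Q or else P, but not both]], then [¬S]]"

1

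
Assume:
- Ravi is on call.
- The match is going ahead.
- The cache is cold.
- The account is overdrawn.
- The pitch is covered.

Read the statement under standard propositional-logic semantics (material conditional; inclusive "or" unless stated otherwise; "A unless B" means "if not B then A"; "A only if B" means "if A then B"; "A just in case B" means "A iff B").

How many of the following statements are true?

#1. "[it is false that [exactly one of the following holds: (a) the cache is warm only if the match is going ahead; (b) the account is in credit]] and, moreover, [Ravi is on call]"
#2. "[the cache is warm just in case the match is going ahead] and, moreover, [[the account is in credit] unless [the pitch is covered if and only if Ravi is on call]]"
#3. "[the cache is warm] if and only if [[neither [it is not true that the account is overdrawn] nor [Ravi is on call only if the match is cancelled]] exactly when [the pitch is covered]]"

Let V = "the cache is warm" (F), W = "the match is cancelled" (F), K = "the account is overdrawn" (T), M = "Ravi is on call" (T), P = "the pitch is covered" (T).

#1: This is ~((V -> ~W) xor ~K) & M.

~W = ~F = T
V -> ~W = F -> T = T
~K = ~T = F
(V -> ~W) xor ~K = T xor F = T
~((V -> ~W) xor ~K) = ~T = F
~((V -> ~W) xor ~K) & M = F & T = F
Thus #1 is false.

#2: In symbols: (V <-> ~W) & (~K | (P <-> M))

~W = ~F = T
V <-> ~W = F <-> T = F
~K = ~T = F
P <-> M = T <-> T = T
~K | (P <-> M) = F | T = T
(V <-> ~W) & (~K | (P <-> M)) = F & T = F
Hence #2 is false.

#3: In symbols: V <-> ((~K nor (M -> W)) <-> P)

~K = ~T = F
M -> W = T -> F = F
~K nor (M -> W) = F nor F = T
(~K nor (M -> W)) <-> P = T <-> T = T
V <-> ((~K nor (M -> W)) <-> P) = F <-> T = F
Thus #3 is false.

0 of the 3 statements are true (none).

0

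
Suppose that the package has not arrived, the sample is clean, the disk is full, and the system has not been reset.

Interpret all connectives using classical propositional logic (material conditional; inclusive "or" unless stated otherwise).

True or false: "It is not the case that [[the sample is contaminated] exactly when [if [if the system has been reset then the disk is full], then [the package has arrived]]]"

Let P = "the sample is contaminated" (F), Q = "the system has been reset" (F), R = "the disk is full" (T), L = "the package has arrived" (F).
Formalization: ¬(P ↔ ((Q → R) → L))

Q → R = F → T = T
(Q → R) → L = T → F = F
P ↔ ((Q → R) → L) = F ↔ F = T
¬(P ↔ ((Q → R) → L)) = ¬T = F

False.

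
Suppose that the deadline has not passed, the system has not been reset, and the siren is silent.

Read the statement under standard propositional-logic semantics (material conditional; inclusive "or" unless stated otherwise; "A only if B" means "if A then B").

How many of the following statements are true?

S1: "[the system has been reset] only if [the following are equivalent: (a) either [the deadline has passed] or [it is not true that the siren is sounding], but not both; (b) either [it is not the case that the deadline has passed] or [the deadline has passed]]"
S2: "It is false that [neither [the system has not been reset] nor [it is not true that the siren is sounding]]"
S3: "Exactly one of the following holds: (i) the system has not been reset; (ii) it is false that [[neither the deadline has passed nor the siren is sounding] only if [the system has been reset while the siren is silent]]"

2

Let Q = "the system has been reset" (False), P = "the deadline has passed" (False), R = "the siren is sounding" (False).

S1: This is Q -> ((P xor not R) iff (not P or P)).

not R = not False = True
P xor not R = False xor True = True
not P = not False = True
not P or P = True or False = True
(P xor not R) iff (not P or P) = True iff True = True
Q -> ((P xor not R) iff (not P or P)) = False -> True = True
So S1 is true.

S2: This is not (not Q nor not R).

not Q = not False = True
not R = not False = True
not Q nor not R = True nor True = False
not (not Q nor not R) = not False = True
So S2 is true.

S3: Formalization: not Q xor not ((P nor R) -> (Q and not R))

not Q = not False = True
P nor R = False nor False = True
not R = not False = True
Q and not R = False and True = False
(P nor R) -> (Q and not R) = True -> False = False
not ((P nor R) -> (Q and not R)) = not False = True
not Q xor not ((P nor R) -> (Q and not R)) = True xor True = False
Hence S3 is false.

True statements: 2.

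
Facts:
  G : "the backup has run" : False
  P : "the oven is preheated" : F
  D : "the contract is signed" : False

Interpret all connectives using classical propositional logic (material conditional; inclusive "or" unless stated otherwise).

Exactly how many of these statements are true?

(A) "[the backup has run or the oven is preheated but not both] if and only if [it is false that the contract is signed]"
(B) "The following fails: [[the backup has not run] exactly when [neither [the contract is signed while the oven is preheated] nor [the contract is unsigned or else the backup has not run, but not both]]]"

0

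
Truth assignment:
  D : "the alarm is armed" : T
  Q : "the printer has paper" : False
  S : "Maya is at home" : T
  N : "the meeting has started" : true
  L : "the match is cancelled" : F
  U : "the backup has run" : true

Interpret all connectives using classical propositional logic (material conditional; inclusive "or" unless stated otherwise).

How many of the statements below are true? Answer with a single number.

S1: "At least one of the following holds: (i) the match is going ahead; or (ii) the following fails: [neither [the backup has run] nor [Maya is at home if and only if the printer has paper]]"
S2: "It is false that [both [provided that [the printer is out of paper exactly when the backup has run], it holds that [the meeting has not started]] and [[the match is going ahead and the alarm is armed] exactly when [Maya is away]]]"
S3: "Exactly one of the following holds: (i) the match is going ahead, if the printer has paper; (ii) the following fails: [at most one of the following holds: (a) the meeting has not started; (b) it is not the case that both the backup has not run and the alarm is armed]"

3

S1: This is ¬L ∨ ¬(U ↓ (S ↔ Q)).

¬L = ¬F = T
S ↔ Q = T ↔ F = F
U ↓ (S ↔ Q) = T ↓ F = F
¬(U ↓ (S ↔ Q)) = ¬F = T
¬L ∨ ¬(U ↓ (S ↔ Q)) = T ∨ T = T
Thus S1 is true.

S2: Parsed as ¬(((¬Q ↔ U) → ¬N) ∧ ((¬L ∧ D) ↔ ¬S))

¬Q = ¬F = T
¬Q ↔ U = T ↔ T = T
¬N = ¬T = F
(¬Q ↔ U) → ¬N = T → F = F
¬L = ¬F = T
¬L ∧ D = T ∧ T = T
¬S = ¬T = F
(¬L ∧ D) ↔ ¬S = T ↔ F = F
((¬Q ↔ U) → ¬N) ∧ ((¬L ∧ D) ↔ ¬S) = F ∧ F = F
¬(((¬Q ↔ U) → ¬N) ∧ ((¬L ∧ D) ↔ ¬S)) = ¬F = T
Hence S2 is true.

S3: Parsed as (Q → ¬L) ⊕ ¬(¬N ↑ (¬U ↑ D))

¬L = ¬F = T
Q → ¬L = F → T = T
¬N = ¬T = F
¬U = ¬T = F
¬U ↑ D = F ↑ T = T
¬N ↑ (¬U ↑ D) = F ↑ T = T
¬(¬N ↑ (¬U ↑ D)) = ¬T = F
(Q → ¬L) ⊕ ¬(¬N ↑ (¬U ↑ D)) = T ⊕ F = T
Hence S3 is true.

Count: 3.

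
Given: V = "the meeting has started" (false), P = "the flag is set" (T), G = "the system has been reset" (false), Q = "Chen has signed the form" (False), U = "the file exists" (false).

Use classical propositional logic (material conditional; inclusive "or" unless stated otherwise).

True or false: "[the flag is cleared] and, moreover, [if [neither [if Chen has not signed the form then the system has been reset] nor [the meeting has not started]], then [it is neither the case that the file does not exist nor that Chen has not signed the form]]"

Values: P=T, Q=F, G=F, V=F, U=F.
In symbols: ¬P ∧ (((¬Q → G) ↓ ¬V) → (¬U ↓ ¬Q))

¬P = ¬T = F
¬Q = ¬F = T
¬Q → G = T → F = F
¬V = ¬F = T
(¬Q → G) ↓ ¬V = F ↓ T = F
¬U = ¬F = T
¬Q = ¬F = T
¬U ↓ ¬Q = T ↓ T = F
((¬Q → G) ↓ ¬V) → (¬U ↓ ¬Q) = F → F = T
¬P ∧ (((¬Q → G) ↓ ¬V) → (¬U ↓ ¬Q)) = F ∧ T = F

The statement is false.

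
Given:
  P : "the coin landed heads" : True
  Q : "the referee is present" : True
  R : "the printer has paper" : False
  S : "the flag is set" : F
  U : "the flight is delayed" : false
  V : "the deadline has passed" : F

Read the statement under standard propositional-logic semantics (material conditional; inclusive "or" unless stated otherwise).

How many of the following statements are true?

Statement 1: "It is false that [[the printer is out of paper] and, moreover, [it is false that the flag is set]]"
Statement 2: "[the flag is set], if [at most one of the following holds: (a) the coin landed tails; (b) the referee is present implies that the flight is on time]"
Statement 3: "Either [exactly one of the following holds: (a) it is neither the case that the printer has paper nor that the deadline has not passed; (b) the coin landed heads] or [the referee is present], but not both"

0

Statement 1: Formalization: ¬(¬R ∧ ¬S)

¬R = ¬F = T
¬S = ¬F = T
¬R ∧ ¬S = T ∧ T = T
¬(¬R ∧ ¬S) = ¬T = F
Thus Statement 1 is false.

Statement 2: In symbols: (¬P ↑ (Q → ¬U)) → S

¬P = ¬T = F
¬U = ¬F = T
Q → ¬U = T → T = T
¬P ↑ (Q → ¬U) = F ↑ T = T
(¬P ↑ (Q → ¬U)) → S = T → F = F
Hence Statement 2 is false.

Statement 3: Formalization: ((R ↓ ¬V) ⊕ P) ⊕ Q

¬V = ¬F = T
R ↓ ¬V = F ↓ T = F
(R ↓ ¬V) ⊕ P = F ⊕ T = T
((R ↓ ¬V) ⊕ P) ⊕ Q = T ⊕ T = F
Hence Statement 3 is false.

True statements: 0 (none).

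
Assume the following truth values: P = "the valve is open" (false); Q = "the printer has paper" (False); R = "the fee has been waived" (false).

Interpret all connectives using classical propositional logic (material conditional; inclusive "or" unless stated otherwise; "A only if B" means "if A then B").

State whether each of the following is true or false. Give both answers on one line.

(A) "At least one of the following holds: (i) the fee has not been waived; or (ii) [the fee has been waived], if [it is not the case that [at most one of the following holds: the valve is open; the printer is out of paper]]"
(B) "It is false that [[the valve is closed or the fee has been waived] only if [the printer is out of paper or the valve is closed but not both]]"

(A) True / (B) True

(A): Formalization: ¬R ∨ (¬(P ↑ ¬Q) → R)

¬R = ¬F = T
¬Q = ¬F = T
P ↑ ¬Q = F ↑ T = T
¬(P ↑ ¬Q) = ¬T = F
¬(P ↑ ¬Q) → R = F → F = T
¬R ∨ (¬(P ↑ ¬Q) → R) = T ∨ T = T
Hence (A) is true.

(B): Formalization: ¬((¬P ∨ R) → (¬Q ⊕ ¬P))

¬P = ¬F = T
¬P ∨ R = T ∨ F = T
¬Q = ¬F = T
¬P = ¬F = T
¬Q ⊕ ¬P = T ⊕ T = F
(¬P ∨ R) → (¬Q ⊕ ¬P) = T → F = F
¬((¬P ∨ R) → (¬Q ⊕ ¬P)) = ¬F = T
Hence (B) is true.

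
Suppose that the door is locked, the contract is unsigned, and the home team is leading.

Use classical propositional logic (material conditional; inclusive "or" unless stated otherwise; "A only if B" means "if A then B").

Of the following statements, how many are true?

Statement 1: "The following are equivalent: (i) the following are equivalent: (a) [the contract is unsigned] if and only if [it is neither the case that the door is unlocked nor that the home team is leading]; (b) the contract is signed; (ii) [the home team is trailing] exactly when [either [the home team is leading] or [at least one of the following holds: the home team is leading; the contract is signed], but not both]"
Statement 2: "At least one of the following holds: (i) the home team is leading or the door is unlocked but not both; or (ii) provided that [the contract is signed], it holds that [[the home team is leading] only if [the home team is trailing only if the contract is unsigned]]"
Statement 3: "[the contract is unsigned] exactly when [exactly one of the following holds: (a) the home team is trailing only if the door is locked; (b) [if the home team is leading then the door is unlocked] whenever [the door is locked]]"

Let Q = "the contract is signed" (False), P = "the door is locked" (True), R = "the home team is leading" (True).

Statement 1: This is ((not Q iff (not P nor R)) iff Q) iff (not R iff (R xor (R or Q))).

not Q = not False = True
not P = not True = False
not P nor R = False nor True = False
not Q iff (not P nor R) = True iff False = False
(not Q iff (not P nor R)) iff Q = False iff False = True
not R = not True = False
R or Q = True or False = True
R xor (R or Q) = True xor True = False
not R iff (R xor (R or Q)) = False iff False = True
((not Q iff (not P nor R)) iff Q) iff (not R iff (R xor (R or Q))) = True iff True = True
Hence Statement 1 is true.

Statement 2: This is (R xor not P) or (Q -> (R -> (not R -> not Q))).

not P = not True = False
R xor not P = True xor False = True
not R = not True = False
not Q = not False = True
not R -> not Q = False -> True = True
R -> (not R -> not Q) = True -> True = True
Q -> (R -> (not R -> not Q)) = False -> True = True
(R xor not P) or (Q -> (R -> (not R -> not Q))) = True or True = True
Thus Statement 2 is true.

Statement 3: In symbols: not Q iff ((not R -> P) xor (P -> (R -> not P)))

not Q = not False = True
not R = not True = False
not R -> P = False -> True = True
not P = not True = False
R -> not P = True -> False = False
P -> (R -> not P) = True -> False = False
(not R -> P) xor (P -> (R -> not P)) = True xor False = True
not Q iff ((not R -> P) xor (P -> (R -> not P))) = True iff True = True
So Statement 3 is true.

Count: 3.

3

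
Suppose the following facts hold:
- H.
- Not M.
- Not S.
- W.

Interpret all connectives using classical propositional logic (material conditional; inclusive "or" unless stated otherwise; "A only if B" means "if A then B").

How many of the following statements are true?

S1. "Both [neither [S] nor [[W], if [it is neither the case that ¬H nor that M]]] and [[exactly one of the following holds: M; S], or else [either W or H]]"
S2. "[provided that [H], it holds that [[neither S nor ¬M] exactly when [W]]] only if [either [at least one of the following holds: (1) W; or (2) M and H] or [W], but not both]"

1

S1: This is (S nor ((not H nor M) -> W)) and ((M xor S) or (W or H)).

not H = not True = False
not H nor M = False nor False = True
(not H nor M) -> W = True -> True = True
S nor ((not H nor M) -> W) = False nor True = False
M xor S = False xor False = False
W or H = True or True = True
(M xor S) or (W or H) = False or True = True
(S nor ((not H nor M) -> W)) and ((M xor S) or (W or H)) = False and True = False
So S1 is false.

S2: In symbols: (H -> ((S nor not M) iff W)) -> ((W or (M and H)) xor W)

not M = not False = True
S nor not M = False nor True = False
(S nor not M) iff W = False iff True = False
H -> ((S nor not M) iff W) = True -> False = False
M and H = False and True = False
W or (M and H) = True or False = True
(W or (M and H)) xor W = True xor True = False
(H -> ((S nor not M) iff W)) -> ((W or (M and H)) xor W) = False -> False = True
Thus S2 is true.

Count: 1.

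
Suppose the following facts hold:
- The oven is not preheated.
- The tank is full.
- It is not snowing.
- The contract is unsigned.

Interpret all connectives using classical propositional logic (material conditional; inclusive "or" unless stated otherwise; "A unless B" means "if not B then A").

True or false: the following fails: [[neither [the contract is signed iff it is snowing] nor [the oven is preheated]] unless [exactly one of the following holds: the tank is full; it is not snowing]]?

The statement is true.

Let S = "the contract is signed" (False), M = "it is snowing" (False), H = "the oven is preheated" (False), L = "the tank is full" (True).
Formalization: not (((S iff M) nor H) or (L xor not M))

S iff M = False iff False = True
(S iff M) nor H = True nor False = False
not M = not False = True
L xor not M = True xor True = False
((S iff M) nor H) or (L xor not M) = False or False = False
not (((S iff M) nor H) or (L xor not M)) = not False = True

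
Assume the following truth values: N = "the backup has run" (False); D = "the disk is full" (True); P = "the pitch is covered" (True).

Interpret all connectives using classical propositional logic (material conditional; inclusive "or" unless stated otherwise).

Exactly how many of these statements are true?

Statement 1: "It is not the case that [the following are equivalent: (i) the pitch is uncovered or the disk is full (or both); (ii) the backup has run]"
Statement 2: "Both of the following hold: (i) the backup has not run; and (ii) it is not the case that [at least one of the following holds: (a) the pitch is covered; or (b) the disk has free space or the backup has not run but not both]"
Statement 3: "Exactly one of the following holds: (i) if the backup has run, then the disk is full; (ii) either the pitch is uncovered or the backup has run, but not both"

2

Statement 1: In symbols: ¬((¬P ∨ D) ↔ N)

¬P = ¬T = F
¬P ∨ D = F ∨ T = T
(¬P ∨ D) ↔ N = T ↔ F = F
¬((¬P ∨ D) ↔ N) = ¬F = T
Hence Statement 1 is true.

Statement 2: This is ¬N ∧ ¬(P ∨ (¬D ⊕ ¬N)).

¬N = ¬F = T
¬D = ¬T = F
¬N = ¬F = T
¬D ⊕ ¬N = F ⊕ T = T
P ∨ (¬D ⊕ ¬N) = T ∨ T = T
¬(P ∨ (¬D ⊕ ¬N)) = ¬T = F
¬N ∧ ¬(P ∨ (¬D ⊕ ¬N)) = T ∧ F = F
Hence Statement 2 is false.

Statement 3: In symbols: (N → D) ⊕ (¬P ⊕ N)

N → D = F → T = T
¬P = ¬T = F
¬P ⊕ N = F ⊕ F = F
(N → D) ⊕ (¬P ⊕ N) = T ⊕ F = T
So Statement 3 is true.

2 of the 3 statements are true (Statement 1, Statement 3).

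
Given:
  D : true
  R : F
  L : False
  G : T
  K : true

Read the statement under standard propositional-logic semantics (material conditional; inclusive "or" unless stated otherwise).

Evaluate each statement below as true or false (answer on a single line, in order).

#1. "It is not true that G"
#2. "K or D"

#1 false; #2 true

#1: Parsed as ¬G

¬G = ¬T = F
Hence #1 is false.

#2: Parsed as K ∨ D

K ∨ D = T ∨ T = T
Hence #2 is true.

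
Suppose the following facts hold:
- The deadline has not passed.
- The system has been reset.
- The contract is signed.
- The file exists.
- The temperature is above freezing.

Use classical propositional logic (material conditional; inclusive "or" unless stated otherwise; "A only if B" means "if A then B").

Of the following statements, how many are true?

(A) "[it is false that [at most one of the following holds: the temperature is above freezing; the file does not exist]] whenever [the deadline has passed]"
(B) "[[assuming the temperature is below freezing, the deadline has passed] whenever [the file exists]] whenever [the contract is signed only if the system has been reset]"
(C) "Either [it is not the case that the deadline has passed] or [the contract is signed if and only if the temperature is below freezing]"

3

Let P = "the deadline has passed" (False), U = "the temperature is below freezing" (False), S = "the file exists" (True), R = "the contract is signed" (True), Q = "the system has been reset" (True).

(A): In symbols: P -> not (not U nand not S)

not U = not False = True
not S = not True = False
not U nand not S = True nand False = True
not (not U nand not S) = not True = False
P -> not (not U nand not S) = False -> False = True
Hence (A) is true.

(B): In symbols: (R -> Q) -> (S -> (U -> P))

R -> Q = True -> True = True
U -> P = False -> False = True
S -> (U -> P) = True -> True = True
(R -> Q) -> (S -> (U -> P)) = True -> True = True
Thus (B) is true.

(C): This is not P or (R iff U).

not P = not False = True
R iff U = True iff False = False
not P or (R iff U) = True or False = True
So (C) is true.

Count: 3.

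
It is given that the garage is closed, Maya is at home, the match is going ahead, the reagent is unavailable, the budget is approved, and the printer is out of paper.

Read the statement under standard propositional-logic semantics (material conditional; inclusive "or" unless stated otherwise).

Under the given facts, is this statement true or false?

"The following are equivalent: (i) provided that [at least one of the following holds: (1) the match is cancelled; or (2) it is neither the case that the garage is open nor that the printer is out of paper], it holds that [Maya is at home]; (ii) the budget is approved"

Let R = "the match is cancelled" (F), P = "the garage is closed" (T), V = "the printer has paper" (F), Q = "Maya is at home" (T), U = "the budget is approved" (T).
Formalization: ((R ∨ (¬P ↓ ¬V)) → Q) ↔ U

¬P = ¬T = F
¬V = ¬F = T
¬P ↓ ¬V = F ↓ T = F
R ∨ (¬P ↓ ¬V) = F ∨ F = F
(R ∨ (¬P ↓ ¬V)) → Q = F → T = T
((R ∨ (¬P ↓ ¬V)) → Q) ↔ U = T ↔ T = T

true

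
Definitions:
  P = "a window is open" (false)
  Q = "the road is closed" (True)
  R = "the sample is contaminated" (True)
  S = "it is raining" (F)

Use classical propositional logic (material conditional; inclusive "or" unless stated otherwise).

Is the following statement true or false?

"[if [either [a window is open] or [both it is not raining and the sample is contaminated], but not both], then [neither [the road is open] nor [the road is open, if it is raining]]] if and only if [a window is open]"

true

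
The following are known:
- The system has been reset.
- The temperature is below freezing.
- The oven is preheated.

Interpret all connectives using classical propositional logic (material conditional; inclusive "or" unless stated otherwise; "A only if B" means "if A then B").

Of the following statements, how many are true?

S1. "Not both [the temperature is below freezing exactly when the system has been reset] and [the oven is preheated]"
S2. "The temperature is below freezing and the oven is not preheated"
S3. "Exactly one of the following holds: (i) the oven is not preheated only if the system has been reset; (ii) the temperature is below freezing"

Let P = "the temperature is below freezing" (T), L = "the system has been reset" (T), D = "the oven is preheated" (T).

S1: This is (P ↔ L) ↑ D.

P ↔ L = T ↔ T = T
(P ↔ L) ↑ D = T ↑ T = F
So S1 is false.

S2: This is P ∧ ¬D.

¬D = ¬T = F
P ∧ ¬D = T ∧ F = F
Thus S2 is false.

S3: Parsed as (¬D → L) ⊕ P

¬D = ¬T = F
¬D → L = F → T = T
(¬D → L) ⊕ P = T ⊕ T = F
So S3 is false.

True statements: 0 (none).

0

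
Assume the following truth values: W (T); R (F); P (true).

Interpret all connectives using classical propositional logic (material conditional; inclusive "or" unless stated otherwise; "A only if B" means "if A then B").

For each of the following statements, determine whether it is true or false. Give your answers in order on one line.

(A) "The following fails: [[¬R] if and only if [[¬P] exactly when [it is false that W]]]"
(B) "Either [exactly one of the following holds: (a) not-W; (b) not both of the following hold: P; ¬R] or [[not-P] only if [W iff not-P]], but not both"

(A): Parsed as ¬(¬R ↔ (¬P ↔ ¬W))

¬R = ¬F = T
¬P = ¬T = F
¬W = ¬T = F
¬P ↔ ¬W = F ↔ F = T
¬R ↔ (¬P ↔ ¬W) = T ↔ T = T
¬(¬R ↔ (¬P ↔ ¬W)) = ¬T = F
Hence (A) is false.

(B): This is (¬W ⊕ (P ↑ ¬R)) ⊕ (¬P → (W ↔ ¬P)).

¬W = ¬T = F
¬R = ¬F = T
P ↑ ¬R = T ↑ T = F
¬W ⊕ (P ↑ ¬R) = F ⊕ F = F
¬P = ¬T = F
¬P = ¬T = F
W ↔ ¬P = T ↔ F = F
¬P → (W ↔ ¬P) = F → F = T
(¬W ⊕ (P ↑ ¬R)) ⊕ (¬P → (W ↔ ¬P)) = F ⊕ T = T
Hence (B) is true.

(A) F, (B) T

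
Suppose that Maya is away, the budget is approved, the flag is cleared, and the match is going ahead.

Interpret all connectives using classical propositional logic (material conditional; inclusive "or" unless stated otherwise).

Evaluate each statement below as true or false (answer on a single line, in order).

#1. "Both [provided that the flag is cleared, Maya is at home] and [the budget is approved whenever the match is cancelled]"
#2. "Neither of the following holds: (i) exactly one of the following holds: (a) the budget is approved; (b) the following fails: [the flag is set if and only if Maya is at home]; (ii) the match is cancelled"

#1 false, #2 false

Let R = "the flag is set" (F), P = "Maya is at home" (F), S = "the match is cancelled" (F), Q = "the budget is approved" (T).

#1: Formalization: (¬R → P) ∧ (S → Q)

¬R = ¬F = T
¬R → P = T → F = F
S → Q = F → T = T
(¬R → P) ∧ (S → Q) = F ∧ T = F
Thus #1 is false.

#2: This is (Q ⊕ ¬(R ↔ P)) ↓ S.

R ↔ P = F ↔ F = T
¬(R ↔ P) = ¬T = F
Q ⊕ ¬(R ↔ P) = T ⊕ F = T
(Q ⊕ ¬(R ↔ P)) ↓ S = T ↓ F = F
So #2 is false.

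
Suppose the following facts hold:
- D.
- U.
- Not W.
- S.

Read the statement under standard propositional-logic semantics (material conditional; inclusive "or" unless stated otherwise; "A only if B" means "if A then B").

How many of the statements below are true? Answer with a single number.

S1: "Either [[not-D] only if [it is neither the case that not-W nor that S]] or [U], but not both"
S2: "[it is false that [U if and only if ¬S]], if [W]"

1

S1: Parsed as (¬D → (¬W ↓ S)) ⊕ U

¬D = ¬T = F
¬W = ¬F = T
¬W ↓ S = T ↓ T = F
¬D → (¬W ↓ S) = F → F = T
(¬D → (¬W ↓ S)) ⊕ U = T ⊕ T = F
So S1 is false.

S2: Parsed as W → ¬(U ↔ ¬S)

¬S = ¬T = F
U ↔ ¬S = T ↔ F = F
¬(U ↔ ¬S) = ¬F = T
W → ¬(U ↔ ¬S) = F → T = T
So S2 is true.

True statements: 1.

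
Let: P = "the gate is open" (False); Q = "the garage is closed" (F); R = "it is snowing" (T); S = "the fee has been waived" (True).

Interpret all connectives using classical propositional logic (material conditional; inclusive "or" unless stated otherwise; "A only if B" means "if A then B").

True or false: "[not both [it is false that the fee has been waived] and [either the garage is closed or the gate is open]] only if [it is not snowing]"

False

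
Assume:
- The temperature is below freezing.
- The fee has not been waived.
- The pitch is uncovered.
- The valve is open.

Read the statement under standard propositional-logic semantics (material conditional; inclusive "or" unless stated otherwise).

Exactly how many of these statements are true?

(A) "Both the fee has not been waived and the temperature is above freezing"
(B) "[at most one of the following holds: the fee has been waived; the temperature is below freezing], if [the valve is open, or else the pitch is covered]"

Let Q = "the fee has been waived" (F), P = "the temperature is below freezing" (T), S = "the valve is open" (T), R = "the pitch is covered" (F).

(A): Formalization: ~Q & ~P

~Q = ~F = T
~P = ~T = F
~Q & ~P = T & F = F
So (A) is false.

(B): Parsed as (S | R) -> (Q nand P)

S | R = T | F = T
Q nand P = F nand T = T
(S | R) -> (Q nand P) = T -> T = T
Thus (B) is true.

Count: 1.

1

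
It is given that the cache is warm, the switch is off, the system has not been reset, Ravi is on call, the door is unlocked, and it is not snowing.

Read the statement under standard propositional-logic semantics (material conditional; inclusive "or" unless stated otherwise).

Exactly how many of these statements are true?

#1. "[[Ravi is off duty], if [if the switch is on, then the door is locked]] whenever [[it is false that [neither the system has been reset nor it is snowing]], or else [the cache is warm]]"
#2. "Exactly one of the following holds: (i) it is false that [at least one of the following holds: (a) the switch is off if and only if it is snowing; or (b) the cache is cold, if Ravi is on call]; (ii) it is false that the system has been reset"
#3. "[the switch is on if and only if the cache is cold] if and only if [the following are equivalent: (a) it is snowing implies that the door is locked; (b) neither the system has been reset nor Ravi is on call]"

Let R = "the system has been reset" (F), V = "it is snowing" (F), P = "the cache is warm" (T), Q = "the switch is on" (F), U = "the door is locked" (F), S = "Ravi is on call" (T).

#1: Formalization: (¬(R ↓ V) ∨ P) → ((Q → U) → ¬S)

R ↓ V = F ↓ F = T
¬(R ↓ V) = ¬T = F
¬(R ↓ V) ∨ P = F ∨ T = T
Q → U = F → F = T
¬S = ¬T = F
(Q → U) → ¬S = T → F = F
(¬(R ↓ V) ∨ P) → ((Q → U) → ¬S) = T → F = F
Hence #1 is false.

#2: Parsed as ¬((¬Q ↔ V) ∨ (S → ¬P)) ⊕ ¬R

¬Q = ¬F = T
¬Q ↔ V = T ↔ F = F
¬P = ¬T = F
S → ¬P = T → F = F
(¬Q ↔ V) ∨ (S → ¬P) = F ∨ F = F
¬((¬Q ↔ V) ∨ (S → ¬P)) = ¬F = T
¬R = ¬F = T
¬((¬Q ↔ V) ∨ (S → ¬P)) ⊕ ¬R = T ⊕ T = F
Thus #2 is false.

#3: This is (Q ↔ ¬P) ↔ ((V → U) ↔ (R ↓ S)).

¬P = ¬T = F
Q ↔ ¬P = F ↔ F = T
V → U = F → F = T
R ↓ S = F ↓ T = F
(V → U) ↔ (R ↓ S) = T ↔ F = F
(Q ↔ ¬P) ↔ ((V → U) ↔ (R ↓ S)) = T ↔ F = F
So #3 is false.

True statements: 0 (none).

0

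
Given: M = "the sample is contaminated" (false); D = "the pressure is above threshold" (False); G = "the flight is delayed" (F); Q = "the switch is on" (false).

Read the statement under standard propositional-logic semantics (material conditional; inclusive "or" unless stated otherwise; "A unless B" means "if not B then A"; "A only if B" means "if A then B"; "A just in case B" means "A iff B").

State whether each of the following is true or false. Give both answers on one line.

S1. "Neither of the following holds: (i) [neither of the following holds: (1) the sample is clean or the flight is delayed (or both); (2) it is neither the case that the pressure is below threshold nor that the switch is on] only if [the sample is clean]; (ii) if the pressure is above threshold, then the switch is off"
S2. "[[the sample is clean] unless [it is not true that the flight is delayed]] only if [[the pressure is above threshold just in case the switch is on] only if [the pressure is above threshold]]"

S1: In symbols: (((¬M ∨ G) ↓ (¬D ↓ Q)) → ¬M) ↓ (D → ¬Q)

¬M = ¬F = T
¬M ∨ G = T ∨ F = T
¬D = ¬F = T
¬D ↓ Q = T ↓ F = F
(¬M ∨ G) ↓ (¬D ↓ Q) = T ↓ F = F
¬M = ¬F = T
((¬M ∨ G) ↓ (¬D ↓ Q)) → ¬M = F → T = T
¬Q = ¬F = T
D → ¬Q = F → T = T
(((¬M ∨ G) ↓ (¬D ↓ Q)) → ¬M) ↓ (D → ¬Q) = T ↓ T = F
So S1 is false.

S2: In symbols: (¬M ∨ ¬G) → ((D ↔ Q) → D)

¬M = ¬F = T
¬G = ¬F = T
¬M ∨ ¬G = T ∨ T = T
D ↔ Q = F ↔ F = T
(D ↔ Q) → D = T → F = F
(¬M ∨ ¬G) → ((D ↔ Q) → D) = T → F = F
So S2 is false.

S1 false, S2 false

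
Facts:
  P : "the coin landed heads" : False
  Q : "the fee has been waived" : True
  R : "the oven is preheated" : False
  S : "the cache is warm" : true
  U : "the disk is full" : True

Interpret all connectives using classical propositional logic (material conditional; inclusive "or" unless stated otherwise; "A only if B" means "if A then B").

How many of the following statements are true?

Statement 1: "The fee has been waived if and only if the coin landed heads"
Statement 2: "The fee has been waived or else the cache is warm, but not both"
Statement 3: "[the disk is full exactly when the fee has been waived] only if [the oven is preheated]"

Statement 1: This is Q iff P.

Q iff P = True iff False = False
Thus Statement 1 is false.

Statement 2: Parsed as Q xor S

Q xor S = True xor True = False
Hence Statement 2 is false.

Statement 3: Parsed as (U iff Q) -> R

U iff Q = True iff True = True
(U iff Q) -> R = True -> False = False
So Statement 3 is false.

True statements: 0 (none).

0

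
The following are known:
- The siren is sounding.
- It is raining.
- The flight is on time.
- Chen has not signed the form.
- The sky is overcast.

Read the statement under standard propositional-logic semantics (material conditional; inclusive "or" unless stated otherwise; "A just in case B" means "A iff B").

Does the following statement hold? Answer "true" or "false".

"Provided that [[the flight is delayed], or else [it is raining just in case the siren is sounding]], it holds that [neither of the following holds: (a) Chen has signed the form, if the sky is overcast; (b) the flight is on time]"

Let H = "the flight is delayed" (F), G = "it is raining" (T), W = "the siren is sounding" (T), K = "the sky is overcast" (T), U = "Chen has signed the form" (F).
This is (H ∨ (G ↔ W)) → ((K → U) ↓ ¬H).

G ↔ W = T ↔ T = T
H ∨ (G ↔ W) = F ∨ T = T
K → U = T → F = F
¬H = ¬F = T
(K → U) ↓ ¬H = F ↓ T = F
(H ∨ (G ↔ W)) → ((K → U) ↓ ¬H) = T → F = F

False.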